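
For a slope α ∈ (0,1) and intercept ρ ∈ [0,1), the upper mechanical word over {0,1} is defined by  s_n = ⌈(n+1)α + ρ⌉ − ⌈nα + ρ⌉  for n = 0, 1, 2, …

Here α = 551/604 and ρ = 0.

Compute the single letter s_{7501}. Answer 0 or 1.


(n+1)α + ρ = (7502·551) / 604 = 4133602/604
nα + ρ     = (7501·551) / 604 = 4133051/604
⌈4133602/604⌉ = 6844,  ⌈4133051/604⌉ = 6843
s_{7501} = 6844 − 6843 = 1

1


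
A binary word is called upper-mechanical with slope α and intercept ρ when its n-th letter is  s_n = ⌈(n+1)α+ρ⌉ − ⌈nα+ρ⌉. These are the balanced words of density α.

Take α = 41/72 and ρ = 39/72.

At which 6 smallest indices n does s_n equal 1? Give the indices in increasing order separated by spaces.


0 2 4 6 7 9

n=0: ⌈80/72⌉−⌈39/72⌉ = 2−1 = 1  ← one
n=1: ⌈121/72⌉−⌈80/72⌉ = 2−2 = 0
n=2: ⌈162/72⌉−⌈121/72⌉ = 3−2 = 1  ← one
n=3: ⌈203/72⌉−⌈162/72⌉ = 3−3 = 0
n=4: ⌈244/72⌉−⌈203/72⌉ = 4−3 = 1  ← one
n=5: ⌈285/72⌉−⌈244/72⌉ = 4−4 = 0
n=6: ⌈326/72⌉−⌈285/72⌉ = 5−4 = 1  ← one
n=7: ⌈367/72⌉−⌈326/72⌉ = 6−5 = 1  ← one
n=8: ⌈408/72⌉−⌈367/72⌉ = 6−6 = 0
n=9: ⌈449/72⌉−⌈408/72⌉ = 7−6 = 1  ← one
positions of the first 6 ones: 0 2 4 6 7 9


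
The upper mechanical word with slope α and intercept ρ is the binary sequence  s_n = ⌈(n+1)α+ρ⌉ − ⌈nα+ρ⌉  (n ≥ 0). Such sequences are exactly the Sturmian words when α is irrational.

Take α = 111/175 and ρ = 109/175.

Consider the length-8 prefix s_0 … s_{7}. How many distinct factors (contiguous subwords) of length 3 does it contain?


t_n = ⌈(n·111+109)/175⌉ for n = 0 … 8:
  n=0…8: ⌈109/175⌉=1 ⌈220/175⌉=2 ⌈331/175⌉=2 ⌈442/175⌉=3 ⌈553/175⌉=4 ⌈664/175⌉=4 ⌈775/175⌉=5 ⌈886/175⌉=6 ⌈997/175⌉=6
s_n = t_(n+1) − t_n for n = 0 … 7 gives
prefix = 10110110
slide a length-3 window over [0..2] … [5..7] (6 windows); first occurrence of each distinct factor:
  [  0..  2] 101
  [  1..  3] 011
  [  2..  4] 110
  (the other 3 windows repeat one of these)
distinct factors: {011, 101, 110}
count = 3  (Sturmian bound for length 3 is 4)

3


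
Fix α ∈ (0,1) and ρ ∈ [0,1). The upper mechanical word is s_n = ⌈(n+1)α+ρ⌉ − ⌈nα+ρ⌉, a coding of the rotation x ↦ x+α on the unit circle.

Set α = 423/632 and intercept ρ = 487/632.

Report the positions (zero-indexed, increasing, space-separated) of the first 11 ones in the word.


0 1 3 4 6 7 9 10 12 13 15

n=0: ⌈910/632⌉−⌈487/632⌉ = 2−1 = 1  ← one
n=1: ⌈1333/632⌉−⌈910/632⌉ = 3−2 = 1  ← one
n=2: ⌈1756/632⌉−⌈1333/632⌉ = 3−3 = 0
n=3: ⌈2179/632⌉−⌈1756/632⌉ = 4−3 = 1  ← one
n=4: ⌈2602/632⌉−⌈2179/632⌉ = 5−4 = 1  ← one
n=5: ⌈3025/632⌉−⌈2602/632⌉ = 5−5 = 0
n=6: ⌈3448/632⌉−⌈3025/632⌉ = 6−5 = 1  ← one
n=7: ⌈3871/632⌉−⌈3448/632⌉ = 7−6 = 1  ← one
n=8: ⌈4294/632⌉−⌈3871/632⌉ = 7−7 = 0
n=9: ⌈4717/632⌉−⌈4294/632⌉ = 8−7 = 1  ← one
n=10: ⌈5140/632⌉−⌈4717/632⌉ = 9−8 = 1  ← one
n=11: ⌈5563/632⌉−⌈5140/632⌉ = 9−9 = 0
n=12: ⌈5986/632⌉−⌈5563/632⌉ = 10−9 = 1  ← one
n=13: ⌈6409/632⌉−⌈5986/632⌉ = 11−10 = 1  ← one
n=14: ⌈6832/632⌉−⌈6409/632⌉ = 11−11 = 0
n=15: ⌈7255/632⌉−⌈6832/632⌉ = 12−11 = 1  ← one
positions of the first 11 ones: 0 1 3 4 6 7 9 10 12 13 15


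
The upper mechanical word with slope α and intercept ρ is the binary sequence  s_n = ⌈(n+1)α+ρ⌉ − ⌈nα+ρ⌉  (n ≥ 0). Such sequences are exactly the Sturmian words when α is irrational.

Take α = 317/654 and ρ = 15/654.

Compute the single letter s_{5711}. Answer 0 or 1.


(n+1)α + ρ = (5712·317 + 15) / 654 = 1810719/654
nα + ρ     = (5711·317 + 15) / 654 = 1810402/654
⌈1810719/654⌉ = 2769,  ⌈1810402/654⌉ = 2769
s_{5711} = 2769 − 2769 = 0

0


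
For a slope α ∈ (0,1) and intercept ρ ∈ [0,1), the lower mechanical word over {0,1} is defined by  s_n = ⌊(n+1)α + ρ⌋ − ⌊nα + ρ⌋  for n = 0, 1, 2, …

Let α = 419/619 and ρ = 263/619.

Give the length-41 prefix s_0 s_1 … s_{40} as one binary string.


10110110110110110110110111011011011011011

n=0: ⌊(1·419+263)/619⌋ − ⌊(0·419+263)/619⌋ = ⌊682/619⌋ − ⌊263/619⌋ = 1 − 0 = 1
n=1: ⌊(2·419+263)/619⌋ − ⌊(1·419+263)/619⌋ = ⌊1101/619⌋ − ⌊682/619⌋ = 1 − 1 = 0
n=2: ⌊(3·419+263)/619⌋ − ⌊(2·419+263)/619⌋ = ⌊1520/619⌋ − ⌊1101/619⌋ = 2 − 1 = 1
n=3: ⌊(4·419+263)/619⌋ − ⌊(3·419+263)/619⌋ = ⌊1939/619⌋ − ⌊1520/619⌋ = 3 − 2 = 1
n=4: ⌊(5·419+263)/619⌋ − ⌊(4·419+263)/619⌋ = ⌊2358/619⌋ − ⌊1939/619⌋ = 3 − 3 = 0
n=5: ⌊(6·419+263)/619⌋ − ⌊(5·419+263)/619⌋ = ⌊2777/619⌋ − ⌊2358/619⌋ = 4 − 3 = 1
n=6: ⌊(7·419+263)/619⌋ − ⌊(6·419+263)/619⌋ = ⌊3196/619⌋ − ⌊2777/619⌋ = 5 − 4 = 1
n=7: ⌊(8·419+263)/619⌋ − ⌊(7·419+263)/619⌋ = ⌊3615/619⌋ − ⌊3196/619⌋ = 5 − 5 = 0
n=8: ⌊(9·419+263)/619⌋ − ⌊(8·419+263)/619⌋ = ⌊4034/619⌋ − ⌊3615/619⌋ = 6 − 5 = 1
n=9: ⌊(10·419+263)/619⌋ − ⌊(9·419+263)/619⌋ = ⌊4453/619⌋ − ⌊4034/619⌋ = 7 − 6 = 1
n=10: ⌊(11·419+263)/619⌋ − ⌊(10·419+263)/619⌋ = ⌊4872/619⌋ − ⌊4453/619⌋ = 7 − 7 = 0
n=11: ⌊(12·419+263)/619⌋ − ⌊(11·419+263)/619⌋ = ⌊5291/619⌋ − ⌊4872/619⌋ = 8 − 7 = 1
n=12: ⌊(13·419+263)/619⌋ − ⌊(12·419+263)/619⌋ = ⌊5710/619⌋ − ⌊5291/619⌋ = 9 − 8 = 1
n=13: ⌊(14·419+263)/619⌋ − ⌊(13·419+263)/619⌋ = ⌊6129/619⌋ − ⌊5710/619⌋ = 9 − 9 = 0
n=14: ⌊(15·419+263)/619⌋ − ⌊(14·419+263)/619⌋ = ⌊6548/619⌋ − ⌊6129/619⌋ = 10 − 9 = 1
n=15: ⌊(16·419+263)/619⌋ − ⌊(15·419+263)/619⌋ = ⌊6967/619⌋ − ⌊6548/619⌋ = 11 − 10 = 1
n=16: ⌊(17·419+263)/619⌋ − ⌊(16·419+263)/619⌋ = ⌊7386/619⌋ − ⌊6967/619⌋ = 11 − 11 = 0
n=17: ⌊(18·419+263)/619⌋ − ⌊(17·419+263)/619⌋ = ⌊7805/619⌋ − ⌊7386/619⌋ = 12 − 11 = 1
n=18: ⌊(19·419+263)/619⌋ − ⌊(18·419+263)/619⌋ = ⌊8224/619⌋ − ⌊7805/619⌋ = 13 − 12 = 1
n=19: ⌊(20·419+263)/619⌋ − ⌊(19·419+263)/619⌋ = ⌊8643/619⌋ − ⌊8224/619⌋ = 13 − 13 = 0
n=20: ⌊(21·419+263)/619⌋ − ⌊(20·419+263)/619⌋ = ⌊9062/619⌋ − ⌊8643/619⌋ = 14 − 13 = 1
n=21: ⌊(22·419+263)/619⌋ − ⌊(21·419+263)/619⌋ = ⌊9481/619⌋ − ⌊9062/619⌋ = 15 − 14 = 1
n=22: ⌊(23·419+263)/619⌋ − ⌊(22·419+263)/619⌋ = ⌊9900/619⌋ − ⌊9481/619⌋ = 15 − 15 = 0
n=23: ⌊(24·419+263)/619⌋ − ⌊(23·419+263)/619⌋ = ⌊10319/619⌋ − ⌊9900/619⌋ = 16 − 15 = 1
n=24: ⌊(25·419+263)/619⌋ − ⌊(24·419+263)/619⌋ = ⌊10738/619⌋ − ⌊10319/619⌋ = 17 − 16 = 1
n=25: ⌊(26·419+263)/619⌋ − ⌊(25·419+263)/619⌋ = ⌊11157/619⌋ − ⌊10738/619⌋ = 18 − 17 = 1
n=26: ⌊(27·419+263)/619⌋ − ⌊(26·419+263)/619⌋ = ⌊11576/619⌋ − ⌊11157/619⌋ = 18 − 18 = 0
n=27: ⌊(28·419+263)/619⌋ − ⌊(27·419+263)/619⌋ = ⌊11995/619⌋ − ⌊11576/619⌋ = 19 − 18 = 1
n=28: ⌊(29·419+263)/619⌋ − ⌊(28·419+263)/619⌋ = ⌊12414/619⌋ − ⌊11995/619⌋ = 20 − 19 = 1
n=29: ⌊(30·419+263)/619⌋ − ⌊(29·419+263)/619⌋ = ⌊12833/619⌋ − ⌊12414/619⌋ = 20 − 20 = 0
n=30: ⌊(31·419+263)/619⌋ − ⌊(30·419+263)/619⌋ = ⌊13252/619⌋ − ⌊12833/619⌋ = 21 − 20 = 1
n=31: ⌊(32·419+263)/619⌋ − ⌊(31·419+263)/619⌋ = ⌊13671/619⌋ − ⌊13252/619⌋ = 22 − 21 = 1
n=32: ⌊(33·419+263)/619⌋ − ⌊(32·419+263)/619⌋ = ⌊14090/619⌋ − ⌊13671/619⌋ = 22 − 22 = 0
n=33: ⌊(34·419+263)/619⌋ − ⌊(33·419+263)/619⌋ = ⌊14509/619⌋ − ⌊14090/619⌋ = 23 − 22 = 1
n=34: ⌊(35·419+263)/619⌋ − ⌊(34·419+263)/619⌋ = ⌊14928/619⌋ − ⌊14509/619⌋ = 24 − 23 = 1
n=35: ⌊(36·419+263)/619⌋ − ⌊(35·419+263)/619⌋ = ⌊15347/619⌋ − ⌊14928/619⌋ = 24 − 24 = 0
n=36: ⌊(37·419+263)/619⌋ − ⌊(36·419+263)/619⌋ = ⌊15766/619⌋ − ⌊15347/619⌋ = 25 − 24 = 1
n=37: ⌊(38·419+263)/619⌋ − ⌊(37·419+263)/619⌋ = ⌊16185/619⌋ − ⌊15766/619⌋ = 26 − 25 = 1
n=38: ⌊(39·419+263)/619⌋ − ⌊(38·419+263)/619⌋ = ⌊16604/619⌋ − ⌊16185/619⌋ = 26 − 26 = 0
n=39: ⌊(40·419+263)/619⌋ − ⌊(39·419+263)/619⌋ = ⌊17023/619⌋ − ⌊16604/619⌋ = 27 − 26 = 1
n=40: ⌊(41·419+263)/619⌋ − ⌊(40·419+263)/619⌋ = ⌊17442/619⌋ − ⌊17023/619⌋ = 28 − 27 = 1


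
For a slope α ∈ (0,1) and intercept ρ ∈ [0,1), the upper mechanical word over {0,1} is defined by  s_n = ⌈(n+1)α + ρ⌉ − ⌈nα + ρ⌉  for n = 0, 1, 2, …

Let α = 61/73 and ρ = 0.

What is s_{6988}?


(n+1)α + ρ = (6989·61) / 73 = 426329/73
nα + ρ     = (6988·61) / 73 = 426268/73
⌈426329/73⌉ = 5841,  ⌈426268/73⌉ = 5840
s_{6988} = 5841 − 5840 = 1

1


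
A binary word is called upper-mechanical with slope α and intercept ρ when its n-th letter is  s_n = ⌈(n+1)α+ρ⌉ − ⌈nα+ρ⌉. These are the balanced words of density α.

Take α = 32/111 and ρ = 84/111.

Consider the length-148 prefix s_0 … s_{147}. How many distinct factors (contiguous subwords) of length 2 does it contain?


3

t_n = ⌈(n·32+84)/111⌉ for n = 0 … 148:
  n=0…9: ⌈84/111⌉=1 ⌈116/111⌉=2 ⌈148/111⌉=2 ⌈180/111⌉=2 ⌈212/111⌉=2 ⌈244/111⌉=3 ⌈276/111⌉=3 ⌈308/111⌉=3 ⌈340/111⌉=4 ⌈372/111⌉=4
  n=10…19: ⌈404/111⌉=4 ⌈436/111⌉=4 ⌈468/111⌉=5 ⌈500/111⌉=5 ⌈532/111⌉=5 ⌈564/111⌉=6 ⌈596/111⌉=6 ⌈628/111⌉=6 ⌈660/111⌉=6 ⌈692/111⌉=7
  n=20…29: ⌈724/111⌉=7 ⌈756/111⌉=7 ⌈788/111⌉=8 ⌈820/111⌉=8 ⌈852/111⌉=8 ⌈884/111⌉=8 ⌈916/111⌉=9 ⌈948/111⌉=9 ⌈980/111⌉=9 ⌈1012/111⌉=10
  n=30…39: ⌈1044/111⌉=10 ⌈1076/111⌉=10 ⌈1108/111⌉=10 ⌈1140/111⌉=11 ⌈1172/111⌉=11 ⌈1204/111⌉=11 ⌈1236/111⌉=12 ⌈1268/111⌉=12 ⌈1300/111⌉=12 ⌈1332/111⌉=12
  n=40…49: ⌈1364/111⌉=13 ⌈1396/111⌉=13 ⌈1428/111⌉=13 ⌈1460/111⌉=14 ⌈1492/111⌉=14 ⌈1524/111⌉=14 ⌈1556/111⌉=15 ⌈1588/111⌉=15 ⌈1620/111⌉=15 ⌈1652/111⌉=15
  n=50…59: ⌈1684/111⌉=16 ⌈1716/111⌉=16 ⌈1748/111⌉=16 ⌈1780/111⌉=17 ⌈1812/111⌉=17 ⌈1844/111⌉=17 ⌈1876/111⌉=17 ⌈1908/111⌉=18 ⌈1940/111⌉=18 ⌈1972/111⌉=18
  n=60…69: ⌈2004/111⌉=19 ⌈2036/111⌉=19 ⌈2068/111⌉=19 ⌈2100/111⌉=19 ⌈2132/111⌉=20 ⌈2164/111⌉=20 ⌈2196/111⌉=20 ⌈2228/111⌉=21 ⌈2260/111⌉=21 ⌈2292/111⌉=21
  n=70…79: ⌈2324/111⌉=21 ⌈2356/111⌉=22 ⌈2388/111⌉=22 ⌈2420/111⌉=22 ⌈2452/111⌉=23 ⌈2484/111⌉=23 ⌈2516/111⌉=23 ⌈2548/111⌉=23 ⌈2580/111⌉=24 ⌈2612/111⌉=24
  n=80…89: ⌈2644/111⌉=24 ⌈2676/111⌉=25 ⌈2708/111⌉=25 ⌈2740/111⌉=25 ⌈2772/111⌉=25 ⌈2804/111⌉=26 ⌈2836/111⌉=26 ⌈2868/111⌉=26 ⌈2900/111⌉=27 ⌈2932/111⌉=27
  n=90…99: ⌈2964/111⌉=27 ⌈2996/111⌉=27 ⌈3028/111⌉=28 ⌈3060/111⌉=28 ⌈3092/111⌉=28 ⌈3124/111⌉=29 ⌈3156/111⌉=29 ⌈3188/111⌉=29 ⌈3220/111⌉=30 ⌈3252/111⌉=30
  n=100…109: ⌈3284/111⌉=30 ⌈3316/111⌉=30 ⌈3348/111⌉=31 ⌈3380/111⌉=31 ⌈3412/111⌉=31 ⌈3444/111⌉=32 ⌈3476/111⌉=32 ⌈3508/111⌉=32 ⌈3540/111⌉=32 ⌈3572/111⌉=33
  n=110…119: ⌈3604/111⌉=33 ⌈3636/111⌉=33 ⌈3668/111⌉=34 ⌈3700/111⌉=34 ⌈3732/111⌉=34 ⌈3764/111⌉=34 ⌈3796/111⌉=35 ⌈3828/111⌉=35 ⌈3860/111⌉=35 ⌈3892/111⌉=36
  n=120…129: ⌈3924/111⌉=36 ⌈3956/111⌉=36 ⌈3988/111⌉=36 ⌈4020/111⌉=37 ⌈4052/111⌉=37 ⌈4084/111⌉=37 ⌈4116/111⌉=38 ⌈4148/111⌉=38 ⌈4180/111⌉=38 ⌈4212/111⌉=38
  n=130…139: ⌈4244/111⌉=39 ⌈4276/111⌉=39 ⌈4308/111⌉=39 ⌈4340/111⌉=40 ⌈4372/111⌉=40 ⌈4404/111⌉=40 ⌈4436/111⌉=40 ⌈4468/111⌉=41 ⌈4500/111⌉=41 ⌈4532/111⌉=41
  n=140…148: ⌈4564/111⌉=42 ⌈4596/111⌉=42 ⌈4628/111⌉=42 ⌈4660/111⌉=42 ⌈4692/111⌉=43 ⌈4724/111⌉=43 ⌈4756/111⌉=43 ⌈4788/111⌉=44 ⌈4820/111⌉=44
s_n = t_(n+1) − t_n for n = 0 … 147 gives
prefix = 1000100100010010001001000100100010010001001001000100100010010001001000100100010010001001000100100100010010001001000100100010010001001000100100010010
slide a length-2 window over [0..1] … [146..147] (147 windows); first occurrence of each distinct factor:
  [  0..  1] 10
  [  1..  2] 00
  [  3..  4] 01
  (the other 144 windows repeat one of these)
distinct factors: {00, 01, 10}
count = 3  (Sturmian bound for length 2 is 3)


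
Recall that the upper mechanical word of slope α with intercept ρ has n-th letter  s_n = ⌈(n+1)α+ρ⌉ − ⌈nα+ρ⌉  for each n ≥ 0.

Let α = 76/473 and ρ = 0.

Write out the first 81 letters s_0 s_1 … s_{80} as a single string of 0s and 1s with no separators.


n=0: ⌈(1·76)/473⌉ − ⌈(0·76)/473⌉ = ⌈76/473⌉ − ⌈0/473⌉ = 1 − 0 = 1
n=1: ⌈(2·76)/473⌉ − ⌈(1·76)/473⌉ = ⌈152/473⌉ − ⌈76/473⌉ = 1 − 1 = 0
n=2: ⌈(3·76)/473⌉ − ⌈(2·76)/473⌉ = ⌈228/473⌉ − ⌈152/473⌉ = 1 − 1 = 0
n=3: ⌈(4·76)/473⌉ − ⌈(3·76)/473⌉ = ⌈304/473⌉ − ⌈228/473⌉ = 1 − 1 = 0
n=4: ⌈(5·76)/473⌉ − ⌈(4·76)/473⌉ = ⌈380/473⌉ − ⌈304/473⌉ = 1 − 1 = 0
n=5: ⌈(6·76)/473⌉ − ⌈(5·76)/473⌉ = ⌈456/473⌉ − ⌈380/473⌉ = 1 − 1 = 0
n=6: ⌈(7·76)/473⌉ − ⌈(6·76)/473⌉ = ⌈532/473⌉ − ⌈456/473⌉ = 2 − 1 = 1
n=7: ⌈(8·76)/473⌉ − ⌈(7·76)/473⌉ = ⌈608/473⌉ − ⌈532/473⌉ = 2 − 2 = 0
n=8: ⌈(9·76)/473⌉ − ⌈(8·76)/473⌉ = ⌈684/473⌉ − ⌈608/473⌉ = 2 − 2 = 0
n=9: ⌈(10·76)/473⌉ − ⌈(9·76)/473⌉ = ⌈760/473⌉ − ⌈684/473⌉ = 2 − 2 = 0
n=10: ⌈(11·76)/473⌉ − ⌈(10·76)/473⌉ = ⌈836/473⌉ − ⌈760/473⌉ = 2 − 2 = 0
n=11: ⌈(12·76)/473⌉ − ⌈(11·76)/473⌉ = ⌈912/473⌉ − ⌈836/473⌉ = 2 − 2 = 0
n=12: ⌈(13·76)/473⌉ − ⌈(12·76)/473⌉ = ⌈988/473⌉ − ⌈912/473⌉ = 3 − 2 = 1
n=13: ⌈(14·76)/473⌉ − ⌈(13·76)/473⌉ = ⌈1064/473⌉ − ⌈988/473⌉ = 3 − 3 = 0
n=14: ⌈(15·76)/473⌉ − ⌈(14·76)/473⌉ = ⌈1140/473⌉ − ⌈1064/473⌉ = 3 − 3 = 0
n=15: ⌈(16·76)/473⌉ − ⌈(15·76)/473⌉ = ⌈1216/473⌉ − ⌈1140/473⌉ = 3 − 3 = 0
n=16: ⌈(17·76)/473⌉ − ⌈(16·76)/473⌉ = ⌈1292/473⌉ − ⌈1216/473⌉ = 3 − 3 = 0
n=17: ⌈(18·76)/473⌉ − ⌈(17·76)/473⌉ = ⌈1368/473⌉ − ⌈1292/473⌉ = 3 − 3 = 0
n=18: ⌈(19·76)/473⌉ − ⌈(18·76)/473⌉ = ⌈1444/473⌉ − ⌈1368/473⌉ = 4 − 3 = 1
n=19: ⌈(20·76)/473⌉ − ⌈(19·76)/473⌉ = ⌈1520/473⌉ − ⌈1444/473⌉ = 4 − 4 = 0
n=20: ⌈(21·76)/473⌉ − ⌈(20·76)/473⌉ = ⌈1596/473⌉ − ⌈1520/473⌉ = 4 − 4 = 0
n=21: ⌈(22·76)/473⌉ − ⌈(21·76)/473⌉ = ⌈1672/473⌉ − ⌈1596/473⌉ = 4 − 4 = 0
n=22: ⌈(23·76)/473⌉ − ⌈(22·76)/473⌉ = ⌈1748/473⌉ − ⌈1672/473⌉ = 4 − 4 = 0
n=23: ⌈(24·76)/473⌉ − ⌈(23·76)/473⌉ = ⌈1824/473⌉ − ⌈1748/473⌉ = 4 − 4 = 0
n=24: ⌈(25·76)/473⌉ − ⌈(24·76)/473⌉ = ⌈1900/473⌉ − ⌈1824/473⌉ = 5 − 4 = 1
n=25: ⌈(26·76)/473⌉ − ⌈(25·76)/473⌉ = ⌈1976/473⌉ − ⌈1900/473⌉ = 5 − 5 = 0
n=26: ⌈(27·76)/473⌉ − ⌈(26·76)/473⌉ = ⌈2052/473⌉ − ⌈1976/473⌉ = 5 − 5 = 0
n=27: ⌈(28·76)/473⌉ − ⌈(27·76)/473⌉ = ⌈2128/473⌉ − ⌈2052/473⌉ = 5 − 5 = 0
n=28: ⌈(29·76)/473⌉ − ⌈(28·76)/473⌉ = ⌈2204/473⌉ − ⌈2128/473⌉ = 5 − 5 = 0
n=29: ⌈(30·76)/473⌉ − ⌈(29·76)/473⌉ = ⌈2280/473⌉ − ⌈2204/473⌉ = 5 − 5 = 0
n=30: ⌈(31·76)/473⌉ − ⌈(30·76)/473⌉ = ⌈2356/473⌉ − ⌈2280/473⌉ = 5 − 5 = 0
n=31: ⌈(32·76)/473⌉ − ⌈(31·76)/473⌉ = ⌈2432/473⌉ − ⌈2356/473⌉ = 6 − 5 = 1
n=32: ⌈(33·76)/473⌉ − ⌈(32·76)/473⌉ = ⌈2508/473⌉ − ⌈2432/473⌉ = 6 − 6 = 0
n=33: ⌈(34·76)/473⌉ − ⌈(33·76)/473⌉ = ⌈2584/473⌉ − ⌈2508/473⌉ = 6 − 6 = 0
n=34: ⌈(35·76)/473⌉ − ⌈(34·76)/473⌉ = ⌈2660/473⌉ − ⌈2584/473⌉ = 6 − 6 = 0
n=35: ⌈(36·76)/473⌉ − ⌈(35·76)/473⌉ = ⌈2736/473⌉ − ⌈2660/473⌉ = 6 − 6 = 0
n=36: ⌈(37·76)/473⌉ − ⌈(36·76)/473⌉ = ⌈2812/473⌉ − ⌈2736/473⌉ = 6 − 6 = 0
n=37: ⌈(38·76)/473⌉ − ⌈(37·76)/473⌉ = ⌈2888/473⌉ − ⌈2812/473⌉ = 7 − 6 = 1
n=38: ⌈(39·76)/473⌉ − ⌈(38·76)/473⌉ = ⌈2964/473⌉ − ⌈2888/473⌉ = 7 − 7 = 0
n=39: ⌈(40·76)/473⌉ − ⌈(39·76)/473⌉ = ⌈3040/473⌉ − ⌈2964/473⌉ = 7 − 7 = 0
n=40: ⌈(41·76)/473⌉ − ⌈(40·76)/473⌉ = ⌈3116/473⌉ − ⌈3040/473⌉ = 7 − 7 = 0
n=41: ⌈(42·76)/473⌉ − ⌈(41·76)/473⌉ = ⌈3192/473⌉ − ⌈3116/473⌉ = 7 − 7 = 0
n=42: ⌈(43·76)/473⌉ − ⌈(42·76)/473⌉ = ⌈3268/473⌉ − ⌈3192/473⌉ = 7 − 7 = 0
n=43: ⌈(44·76)/473⌉ − ⌈(43·76)/473⌉ = ⌈3344/473⌉ − ⌈3268/473⌉ = 8 − 7 = 1
n=44: ⌈(45·76)/473⌉ − ⌈(44·76)/473⌉ = ⌈3420/473⌉ − ⌈3344/473⌉ = 8 − 8 = 0
n=45: ⌈(46·76)/473⌉ − ⌈(45·76)/473⌉ = ⌈3496/473⌉ − ⌈3420/473⌉ = 8 − 8 = 0
n=46: ⌈(47·76)/473⌉ − ⌈(46·76)/473⌉ = ⌈3572/473⌉ − ⌈3496/473⌉ = 8 − 8 = 0
n=47: ⌈(48·76)/473⌉ − ⌈(47·76)/473⌉ = ⌈3648/473⌉ − ⌈3572/473⌉ = 8 − 8 = 0
n=48: ⌈(49·76)/473⌉ − ⌈(48·76)/473⌉ = ⌈3724/473⌉ − ⌈3648/473⌉ = 8 − 8 = 0
n=49: ⌈(50·76)/473⌉ − ⌈(49·76)/473⌉ = ⌈3800/473⌉ − ⌈3724/473⌉ = 9 − 8 = 1
n=50: ⌈(51·76)/473⌉ − ⌈(50·76)/473⌉ = ⌈3876/473⌉ − ⌈3800/473⌉ = 9 − 9 = 0
n=51: ⌈(52·76)/473⌉ − ⌈(51·76)/473⌉ = ⌈3952/473⌉ − ⌈3876/473⌉ = 9 − 9 = 0
n=52: ⌈(53·76)/473⌉ − ⌈(52·76)/473⌉ = ⌈4028/473⌉ − ⌈3952/473⌉ = 9 − 9 = 0
n=53: ⌈(54·76)/473⌉ − ⌈(53·76)/473⌉ = ⌈4104/473⌉ − ⌈4028/473⌉ = 9 − 9 = 0
n=54: ⌈(55·76)/473⌉ − ⌈(54·76)/473⌉ = ⌈4180/473⌉ − ⌈4104/473⌉ = 9 − 9 = 0
n=55: ⌈(56·76)/473⌉ − ⌈(55·76)/473⌉ = ⌈4256/473⌉ − ⌈4180/473⌉ = 9 − 9 = 0
n=56: ⌈(57·76)/473⌉ − ⌈(56·76)/473⌉ = ⌈4332/473⌉ − ⌈4256/473⌉ = 10 − 9 = 1
n=57: ⌈(58·76)/473⌉ − ⌈(57·76)/473⌉ = ⌈4408/473⌉ − ⌈4332/473⌉ = 10 − 10 = 0
n=58: ⌈(59·76)/473⌉ − ⌈(58·76)/473⌉ = ⌈4484/473⌉ − ⌈4408/473⌉ = 10 − 10 = 0
n=59: ⌈(60·76)/473⌉ − ⌈(59·76)/473⌉ = ⌈4560/473⌉ − ⌈4484/473⌉ = 10 − 10 = 0
n=60: ⌈(61·76)/473⌉ − ⌈(60·76)/473⌉ = ⌈4636/473⌉ − ⌈4560/473⌉ = 10 − 10 = 0
n=61: ⌈(62·76)/473⌉ − ⌈(61·76)/473⌉ = ⌈4712/473⌉ − ⌈4636/473⌉ = 10 − 10 = 0
n=62: ⌈(63·76)/473⌉ − ⌈(62·76)/473⌉ = ⌈4788/473⌉ − ⌈4712/473⌉ = 11 − 10 = 1
n=63: ⌈(64·76)/473⌉ − ⌈(63·76)/473⌉ = ⌈4864/473⌉ − ⌈4788/473⌉ = 11 − 11 = 0
n=64: ⌈(65·76)/473⌉ − ⌈(64·76)/473⌉ = ⌈4940/473⌉ − ⌈4864/473⌉ = 11 − 11 = 0
n=65: ⌈(66·76)/473⌉ − ⌈(65·76)/473⌉ = ⌈5016/473⌉ − ⌈4940/473⌉ = 11 − 11 = 0
n=66: ⌈(67·76)/473⌉ − ⌈(66·76)/473⌉ = ⌈5092/473⌉ − ⌈5016/473⌉ = 11 − 11 = 0
n=67: ⌈(68·76)/473⌉ − ⌈(67·76)/473⌉ = ⌈5168/473⌉ − ⌈5092/473⌉ = 11 − 11 = 0
n=68: ⌈(69·76)/473⌉ − ⌈(68·76)/473⌉ = ⌈5244/473⌉ − ⌈5168/473⌉ = 12 − 11 = 1
n=69: ⌈(70·76)/473⌉ − ⌈(69·76)/473⌉ = ⌈5320/473⌉ − ⌈5244/473⌉ = 12 − 12 = 0
n=70: ⌈(71·76)/473⌉ − ⌈(70·76)/473⌉ = ⌈5396/473⌉ − ⌈5320/473⌉ = 12 − 12 = 0
n=71: ⌈(72·76)/473⌉ − ⌈(71·76)/473⌉ = ⌈5472/473⌉ − ⌈5396/473⌉ = 12 − 12 = 0
n=72: ⌈(73·76)/473⌉ − ⌈(72·76)/473⌉ = ⌈5548/473⌉ − ⌈5472/473⌉ = 12 − 12 = 0
n=73: ⌈(74·76)/473⌉ − ⌈(73·76)/473⌉ = ⌈5624/473⌉ − ⌈5548/473⌉ = 12 − 12 = 0
n=74: ⌈(75·76)/473⌉ − ⌈(74·76)/473⌉ = ⌈5700/473⌉ − ⌈5624/473⌉ = 13 − 12 = 1
n=75: ⌈(76·76)/473⌉ − ⌈(75·76)/473⌉ = ⌈5776/473⌉ − ⌈5700/473⌉ = 13 − 13 = 0
n=76: ⌈(77·76)/473⌉ − ⌈(76·76)/473⌉ = ⌈5852/473⌉ − ⌈5776/473⌉ = 13 − 13 = 0
n=77: ⌈(78·76)/473⌉ − ⌈(77·76)/473⌉ = ⌈5928/473⌉ − ⌈5852/473⌉ = 13 − 13 = 0
n=78: ⌈(79·76)/473⌉ − ⌈(78·76)/473⌉ = ⌈6004/473⌉ − ⌈5928/473⌉ = 13 − 13 = 0
n=79: ⌈(80·76)/473⌉ − ⌈(79·76)/473⌉ = ⌈6080/473⌉ − ⌈6004/473⌉ = 13 − 13 = 0
n=80: ⌈(81·76)/473⌉ − ⌈(80·76)/473⌉ = ⌈6156/473⌉ − ⌈6080/473⌉ = 14 − 13 = 1

100000100000100000100000100000010000010000010000010000001000001000001000001000001


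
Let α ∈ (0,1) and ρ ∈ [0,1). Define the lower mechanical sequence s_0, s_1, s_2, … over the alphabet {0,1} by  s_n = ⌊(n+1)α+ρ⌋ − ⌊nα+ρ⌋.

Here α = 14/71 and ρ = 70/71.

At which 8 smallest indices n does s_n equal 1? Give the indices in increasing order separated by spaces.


0 5 10 15 20 25 30 35

n=0: ⌊84/71⌋−⌊70/71⌋ = 1−0 = 1  ← one
n=1: ⌊98/71⌋−⌊84/71⌋ = 1−1 = 0
n=2: ⌊112/71⌋−⌊98/71⌋ = 1−1 = 0
n=3: ⌊126/71⌋−⌊112/71⌋ = 1−1 = 0
n=4: ⌊140/71⌋−⌊126/71⌋ = 1−1 = 0
n=5: ⌊154/71⌋−⌊140/71⌋ = 2−1 = 1  ← one
n=6: ⌊168/71⌋−⌊154/71⌋ = 2−2 = 0
n=7: ⌊182/71⌋−⌊168/71⌋ = 2−2 = 0
n=8: ⌊196/71⌋−⌊182/71⌋ = 2−2 = 0
n=9: ⌊210/71⌋−⌊196/71⌋ = 2−2 = 0
n=10: ⌊224/71⌋−⌊210/71⌋ = 3−2 = 1  ← one
n=11: ⌊238/71⌋−⌊224/71⌋ = 3−3 = 0
n=12: ⌊252/71⌋−⌊238/71⌋ = 3−3 = 0
n=13: ⌊266/71⌋−⌊252/71⌋ = 3−3 = 0
n=14: ⌊280/71⌋−⌊266/71⌋ = 3−3 = 0
n=15: ⌊294/71⌋−⌊280/71⌋ = 4−3 = 1  ← one
n=16: ⌊308/71⌋−⌊294/71⌋ = 4−4 = 0
n=17: ⌊322/71⌋−⌊308/71⌋ = 4−4 = 0
n=18: ⌊336/71⌋−⌊322/71⌋ = 4−4 = 0
n=19: ⌊350/71⌋−⌊336/71⌋ = 4−4 = 0
n=20: ⌊364/71⌋−⌊350/71⌋ = 5−4 = 1  ← one
n=21: ⌊378/71⌋−⌊364/71⌋ = 5−5 = 0
n=22: ⌊392/71⌋−⌊378/71⌋ = 5−5 = 0
n=23: ⌊406/71⌋−⌊392/71⌋ = 5−5 = 0
n=24: ⌊420/71⌋−⌊406/71⌋ = 5−5 = 0
n=25: ⌊434/71⌋−⌊420/71⌋ = 6−5 = 1  ← one
n=26: ⌊448/71⌋−⌊434/71⌋ = 6−6 = 0
n=27: ⌊462/71⌋−⌊448/71⌋ = 6−6 = 0
n=28: ⌊476/71⌋−⌊462/71⌋ = 6−6 = 0
n=29: ⌊490/71⌋−⌊476/71⌋ = 6−6 = 0
n=30: ⌊504/71⌋−⌊490/71⌋ = 7−6 = 1  ← one
n=31: ⌊518/71⌋−⌊504/71⌋ = 7−7 = 0
n=32: ⌊532/71⌋−⌊518/71⌋ = 7−7 = 0
n=33: ⌊546/71⌋−⌊532/71⌋ = 7−7 = 0
n=34: ⌊560/71⌋−⌊546/71⌋ = 7−7 = 0
n=35: ⌊574/71⌋−⌊560/71⌋ = 8−7 = 1  ← one
positions of the first 8 ones: 0 5 10 15 20 25 30 35


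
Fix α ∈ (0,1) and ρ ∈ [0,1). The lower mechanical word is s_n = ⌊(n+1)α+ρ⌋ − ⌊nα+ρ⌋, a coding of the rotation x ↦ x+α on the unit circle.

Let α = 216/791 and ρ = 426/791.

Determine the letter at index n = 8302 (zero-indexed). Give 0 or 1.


0

(n+1)α + ρ = (8303·216 + 426) / 791 = 1793874/791
nα + ρ     = (8302·216 + 426) / 791 = 1793658/791
⌊1793874/791⌋ = 2267,  ⌊1793658/791⌋ = 2267
s_{8302} = 2267 − 2267 = 0


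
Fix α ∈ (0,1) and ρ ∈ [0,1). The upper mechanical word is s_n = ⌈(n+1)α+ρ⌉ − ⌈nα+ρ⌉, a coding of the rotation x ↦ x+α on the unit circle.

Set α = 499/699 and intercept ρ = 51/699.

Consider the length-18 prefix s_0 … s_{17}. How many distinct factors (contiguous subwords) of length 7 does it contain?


7

t_n = ⌈(n·499+51)/699⌉ for n = 0 … 18:
  n=0…9: ⌈51/699⌉=1 ⌈550/699⌉=1 ⌈1049/699⌉=2 ⌈1548/699⌉=3 ⌈2047/699⌉=3 ⌈2546/699⌉=4 ⌈3045/699⌉=5 ⌈3544/699⌉=6 ⌈4043/699⌉=6 ⌈4542/699⌉=7
  n=10…18: ⌈5041/699⌉=8 ⌈5540/699⌉=8 ⌈6039/699⌉=9 ⌈6538/699⌉=10 ⌈7037/699⌉=11 ⌈7536/699⌉=11 ⌈8035/699⌉=12 ⌈8534/699⌉=13 ⌈9033/699⌉=13
s_n = t_(n+1) − t_n for n = 0 … 17 gives
prefix = 011011101101110110
slide a length-7 window over [0..6] … [11..17] (12 windows); first occurrence of each distinct factor:
  [  0..  6] 0110111
  [  1..  7] 1101110
  [  2..  8] 1011101
  [  3..  9] 0111011
  [  4.. 10] 1110110
  [  5.. 11] 1101101
  [  6.. 12] 1011011
  (the other 5 windows repeat one of these)
distinct factors: {0110111, 0111011, 1011011, 1011101, 1101101, 1101110, 1110110}
count = 7  (Sturmian bound for length 7 is 8)


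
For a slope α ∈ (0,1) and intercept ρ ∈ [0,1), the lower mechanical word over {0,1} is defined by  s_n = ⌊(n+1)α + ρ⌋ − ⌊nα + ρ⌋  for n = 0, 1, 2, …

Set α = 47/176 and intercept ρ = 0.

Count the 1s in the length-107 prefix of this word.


28

#1s = Σ_{n=0}^{106} s_n = Σ_{n=0}^{106} (⌊(n+1)α+ρ⌋ − ⌊nα+ρ⌋)
the sum telescopes: every ⌊nα+ρ⌋ with 0 < n < 107 appears once with + and once with −, leaving ⌊107α+ρ⌋ − ⌊0·α+ρ⌋
107α + ρ = (107·47) / 176 = 5029/176
ρ = 0/176
⌊5029/176⌋ = 28,  ⌊0/176⌋ = 0
#1s = 28 − 0 = 28


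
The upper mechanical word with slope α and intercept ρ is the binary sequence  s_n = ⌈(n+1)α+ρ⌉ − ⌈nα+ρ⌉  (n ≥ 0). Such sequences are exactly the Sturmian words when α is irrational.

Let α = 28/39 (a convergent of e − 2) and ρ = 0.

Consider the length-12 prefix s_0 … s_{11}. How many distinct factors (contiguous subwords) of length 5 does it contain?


t_n = ⌈(n·28)/39⌉ for n = 0 … 12:
  n=0…9: ⌈0/39⌉=0 ⌈28/39⌉=1 ⌈56/39⌉=2 ⌈84/39⌉=3 ⌈112/39⌉=3 ⌈140/39⌉=4 ⌈168/39⌉=5 ⌈196/39⌉=6 ⌈224/39⌉=6 ⌈252/39⌉=7
  n=10…12: ⌈280/39⌉=8 ⌈308/39⌉=8 ⌈336/39⌉=9
s_n = t_(n+1) − t_n for n = 0 … 11 gives
prefix = 111011101101
slide a length-5 window over [0..4] … [7..11] (8 windows); first occurrence of each distinct factor:
  [  0..  4] 11101
  [  1..  5] 11011
  [  2..  6] 10111
  [  3..  7] 01110
  [  6.. 10] 10110
  [  7.. 11] 01101
  (the other 2 windows repeat one of these)
distinct factors: {01101, 01110, 10110, 10111, 11011, 11101}
count = 6  (Sturmian bound for length 5 is 6)

6


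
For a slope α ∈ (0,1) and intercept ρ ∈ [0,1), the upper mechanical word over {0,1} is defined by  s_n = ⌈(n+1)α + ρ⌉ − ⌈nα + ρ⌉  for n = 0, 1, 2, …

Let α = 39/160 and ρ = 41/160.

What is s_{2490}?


0

(n+1)α + ρ = (2491·39 + 41) / 160 = 97190/160
nα + ρ     = (2490·39 + 41) / 160 = 97151/160
⌈97190/160⌉ = 608,  ⌈97151/160⌉ = 608
s_{2490} = 608 − 608 = 0


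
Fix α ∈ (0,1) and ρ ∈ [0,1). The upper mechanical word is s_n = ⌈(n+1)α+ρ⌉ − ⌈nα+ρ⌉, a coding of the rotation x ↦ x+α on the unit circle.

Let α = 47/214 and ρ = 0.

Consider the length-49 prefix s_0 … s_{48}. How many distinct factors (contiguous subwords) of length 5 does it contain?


6

t_n = ⌈(n·47)/214⌉ for n = 0 … 49:
  n=0…9: ⌈0/214⌉=0 ⌈47/214⌉=1 ⌈94/214⌉=1 ⌈141/214⌉=1 ⌈188/214⌉=1 ⌈235/214⌉=2 ⌈282/214⌉=2 ⌈329/214⌉=2 ⌈376/214⌉=2 ⌈423/214⌉=2
  n=10…19: ⌈470/214⌉=3 ⌈517/214⌉=3 ⌈564/214⌉=3 ⌈611/214⌉=3 ⌈658/214⌉=4 ⌈705/214⌉=4 ⌈752/214⌉=4 ⌈799/214⌉=4 ⌈846/214⌉=4 ⌈893/214⌉=5
  n=20…29: ⌈940/214⌉=5 ⌈987/214⌉=5 ⌈1034/214⌉=5 ⌈1081/214⌉=6 ⌈1128/214⌉=6 ⌈1175/214⌉=6 ⌈1222/214⌉=6 ⌈1269/214⌉=6 ⌈1316/214⌉=7 ⌈1363/214⌉=7
  n=30…39: ⌈1410/214⌉=7 ⌈1457/214⌉=7 ⌈1504/214⌉=8 ⌈1551/214⌉=8 ⌈1598/214⌉=8 ⌈1645/214⌉=8 ⌈1692/214⌉=8 ⌈1739/214⌉=9 ⌈1786/214⌉=9 ⌈1833/214⌉=9
  n=40…49: ⌈1880/214⌉=9 ⌈1927/214⌉=10 ⌈1974/214⌉=10 ⌈2021/214⌉=10 ⌈2068/214⌉=10 ⌈2115/214⌉=10 ⌈2162/214⌉=11 ⌈2209/214⌉=11 ⌈2256/214⌉=11 ⌈2303/214⌉=11
s_n = t_(n+1) − t_n for n = 0 … 48 gives
prefix = 1000100001000100001000100001000100001000100001000
slide a length-5 window over [0..4] … [44..48] (45 windows); first occurrence of each distinct factor:
  [  0..  4] 10001
  [  1..  5] 00010
  [  2..  6] 00100
  [  3..  7] 01000
  [  4..  8] 10000
  [  5..  9] 00001
  (the other 39 windows repeat one of these)
distinct factors: {00001, 00010, 00100, 01000, 10000, 10001}
count = 6  (Sturmian bound for length 5 is 6)


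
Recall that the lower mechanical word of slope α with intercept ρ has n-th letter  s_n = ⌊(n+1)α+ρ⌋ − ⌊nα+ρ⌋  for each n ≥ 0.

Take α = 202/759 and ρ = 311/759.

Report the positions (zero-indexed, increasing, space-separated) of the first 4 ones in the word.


2 5 9 13

n=0: ⌊513/759⌋−⌊311/759⌋ = 0−0 = 0
n=1: ⌊715/759⌋−⌊513/759⌋ = 0−0 = 0
n=2: ⌊917/759⌋−⌊715/759⌋ = 1−0 = 1  ← one
n=3: ⌊1119/759⌋−⌊917/759⌋ = 1−1 = 0
n=4: ⌊1321/759⌋−⌊1119/759⌋ = 1−1 = 0
n=5: ⌊1523/759⌋−⌊1321/759⌋ = 2−1 = 1  ← one
n=6: ⌊1725/759⌋−⌊1523/759⌋ = 2−2 = 0
n=7: ⌊1927/759⌋−⌊1725/759⌋ = 2−2 = 0
n=8: ⌊2129/759⌋−⌊1927/759⌋ = 2−2 = 0
n=9: ⌊2331/759⌋−⌊2129/759⌋ = 3−2 = 1  ← one
n=10: ⌊2533/759⌋−⌊2331/759⌋ = 3−3 = 0
n=11: ⌊2735/759⌋−⌊2533/759⌋ = 3−3 = 0
n=12: ⌊2937/759⌋−⌊2735/759⌋ = 3−3 = 0
n=13: ⌊3139/759⌋−⌊2937/759⌋ = 4−3 = 1  ← one
positions of the first 4 ones: 2 5 9 13


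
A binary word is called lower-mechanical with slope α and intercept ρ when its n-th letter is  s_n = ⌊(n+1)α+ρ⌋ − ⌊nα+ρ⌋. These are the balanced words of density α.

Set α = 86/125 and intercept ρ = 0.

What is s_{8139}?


1

(n+1)α + ρ = (8140·86) / 125 = 700040/125
nα + ρ     = (8139·86) / 125 = 699954/125
⌊700040/125⌋ = 5600,  ⌊699954/125⌋ = 5599
s_{8139} = 5600 − 5599 = 1


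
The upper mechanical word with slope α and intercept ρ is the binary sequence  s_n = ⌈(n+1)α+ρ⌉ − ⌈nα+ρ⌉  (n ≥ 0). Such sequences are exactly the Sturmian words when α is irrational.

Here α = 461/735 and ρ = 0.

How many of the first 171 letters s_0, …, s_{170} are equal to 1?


#1s = Σ_{n=0}^{170} s_n = Σ_{n=0}^{170} (⌈(n+1)α+ρ⌉ − ⌈nα+ρ⌉)
the sum telescopes: every ⌈nα+ρ⌉ with 0 < n < 171 appears once with + and once with −, leaving ⌈171α+ρ⌉ − ⌈0·α+ρ⌉
171α + ρ = (171·461) / 735 = 78831/735
ρ = 0/735
⌈78831/735⌉ = 108,  ⌈0/735⌉ = 0
#1s = 108 − 0 = 108

108


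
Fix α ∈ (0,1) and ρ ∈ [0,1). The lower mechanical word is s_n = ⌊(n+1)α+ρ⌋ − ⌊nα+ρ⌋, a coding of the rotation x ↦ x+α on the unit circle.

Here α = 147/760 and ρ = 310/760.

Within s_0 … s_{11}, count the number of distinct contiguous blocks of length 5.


t_n = ⌊(n·147+310)/760⌋ for n = 0 … 12:
  n=0…9: ⌊310/760⌋=0 ⌊457/760⌋=0 ⌊604/760⌋=0 ⌊751/760⌋=0 ⌊898/760⌋=1 ⌊1045/760⌋=1 ⌊1192/760⌋=1 ⌊1339/760⌋=1 ⌊1486/760⌋=1 ⌊1633/760⌋=2
  n=10…12: ⌊1780/760⌋=2 ⌊1927/760⌋=2 ⌊2074/760⌋=2
s_n = t_(n+1) − t_n for n = 0 … 11 gives
prefix = 000100001000
slide a length-5 window over [0..4] … [7..11] (8 windows); first occurrence of each distinct factor:
  [  0..  4] 00010
  [  1..  5] 00100
  [  2..  6] 01000
  [  3..  7] 10000
  [  4..  8] 00001
  (the other 3 windows repeat one of these)
distinct factors: {00001, 00010, 00100, 01000, 10000}
count = 5  (Sturmian bound for length 5 is 6)

5


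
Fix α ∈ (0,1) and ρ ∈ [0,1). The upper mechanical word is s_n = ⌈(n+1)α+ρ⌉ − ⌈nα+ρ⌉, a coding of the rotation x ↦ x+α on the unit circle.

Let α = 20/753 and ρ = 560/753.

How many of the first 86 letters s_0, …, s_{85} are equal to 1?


#1s = Σ_{n=0}^{85} s_n = Σ_{n=0}^{85} (⌈(n+1)α+ρ⌉ − ⌈nα+ρ⌉)
the sum telescopes: every ⌈nα+ρ⌉ with 0 < n < 86 appears once with + and once with −, leaving ⌈86α+ρ⌉ − ⌈0·α+ρ⌉
86α + ρ = (86·20 + 560) / 753 = 2280/753
ρ = 560/753
⌈2280/753⌉ = 4,  ⌈560/753⌉ = 1
#1s = 4 − 1 = 3

3


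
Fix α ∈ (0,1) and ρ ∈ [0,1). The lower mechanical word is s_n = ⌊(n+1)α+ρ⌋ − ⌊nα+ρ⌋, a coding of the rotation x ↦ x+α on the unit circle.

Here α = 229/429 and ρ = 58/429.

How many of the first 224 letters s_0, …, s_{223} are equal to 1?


#1s = Σ_{n=0}^{223} s_n = Σ_{n=0}^{223} (⌊(n+1)α+ρ⌋ − ⌊nα+ρ⌋)
the sum telescopes: every ⌊nα+ρ⌋ with 0 < n < 224 appears once with + and once with −, leaving ⌊224α+ρ⌋ − ⌊0·α+ρ⌋
224α + ρ = (224·229 + 58) / 429 = 51354/429
ρ = 58/429
⌊51354/429⌋ = 119,  ⌊58/429⌋ = 0
#1s = 119 − 0 = 119

119


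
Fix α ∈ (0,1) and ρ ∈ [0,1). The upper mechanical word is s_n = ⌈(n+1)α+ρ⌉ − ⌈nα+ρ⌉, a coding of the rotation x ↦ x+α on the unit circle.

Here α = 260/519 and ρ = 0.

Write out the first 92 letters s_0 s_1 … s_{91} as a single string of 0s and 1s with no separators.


n=0: ⌈(1·260)/519⌉ − ⌈(0·260)/519⌉ = ⌈260/519⌉ − ⌈0/519⌉ = 1 − 0 = 1
n=1: ⌈(2·260)/519⌉ − ⌈(1·260)/519⌉ = ⌈520/519⌉ − ⌈260/519⌉ = 2 − 1 = 1
n=2: ⌈(3·260)/519⌉ − ⌈(2·260)/519⌉ = ⌈780/519⌉ − ⌈520/519⌉ = 2 − 2 = 0
n=3: ⌈(4·260)/519⌉ − ⌈(3·260)/519⌉ = ⌈1040/519⌉ − ⌈780/519⌉ = 3 − 2 = 1
n=4: ⌈(5·260)/519⌉ − ⌈(4·260)/519⌉ = ⌈1300/519⌉ − ⌈1040/519⌉ = 3 − 3 = 0
n=5: ⌈(6·260)/519⌉ − ⌈(5·260)/519⌉ = ⌈1560/519⌉ − ⌈1300/519⌉ = 4 − 3 = 1
n=6: ⌈(7·260)/519⌉ − ⌈(6·260)/519⌉ = ⌈1820/519⌉ − ⌈1560/519⌉ = 4 − 4 = 0
n=7: ⌈(8·260)/519⌉ − ⌈(7·260)/519⌉ = ⌈2080/519⌉ − ⌈1820/519⌉ = 5 − 4 = 1
n=8: ⌈(9·260)/519⌉ − ⌈(8·260)/519⌉ = ⌈2340/519⌉ − ⌈2080/519⌉ = 5 − 5 = 0
n=9: ⌈(10·260)/519⌉ − ⌈(9·260)/519⌉ = ⌈2600/519⌉ − ⌈2340/519⌉ = 6 − 5 = 1
n=10: ⌈(11·260)/519⌉ − ⌈(10·260)/519⌉ = ⌈2860/519⌉ − ⌈2600/519⌉ = 6 − 6 = 0
n=11: ⌈(12·260)/519⌉ − ⌈(11·260)/519⌉ = ⌈3120/519⌉ − ⌈2860/519⌉ = 7 − 6 = 1
n=12: ⌈(13·260)/519⌉ − ⌈(12·260)/519⌉ = ⌈3380/519⌉ − ⌈3120/519⌉ = 7 − 7 = 0
n=13: ⌈(14·260)/519⌉ − ⌈(13·260)/519⌉ = ⌈3640/519⌉ − ⌈3380/519⌉ = 8 − 7 = 1
n=14: ⌈(15·260)/519⌉ − ⌈(14·260)/519⌉ = ⌈3900/519⌉ − ⌈3640/519⌉ = 8 − 8 = 0
n=15: ⌈(16·260)/519⌉ − ⌈(15·260)/519⌉ = ⌈4160/519⌉ − ⌈3900/519⌉ = 9 − 8 = 1
n=16: ⌈(17·260)/519⌉ − ⌈(16·260)/519⌉ = ⌈4420/519⌉ − ⌈4160/519⌉ = 9 − 9 = 0
n=17: ⌈(18·260)/519⌉ − ⌈(17·260)/519⌉ = ⌈4680/519⌉ − ⌈4420/519⌉ = 10 − 9 = 1
n=18: ⌈(19·260)/519⌉ − ⌈(18·260)/519⌉ = ⌈4940/519⌉ − ⌈4680/519⌉ = 10 − 10 = 0
n=19: ⌈(20·260)/519⌉ − ⌈(19·260)/519⌉ = ⌈5200/519⌉ − ⌈4940/519⌉ = 11 − 10 = 1
n=20: ⌈(21·260)/519⌉ − ⌈(20·260)/519⌉ = ⌈5460/519⌉ − ⌈5200/519⌉ = 11 − 11 = 0
n=21: ⌈(22·260)/519⌉ − ⌈(21·260)/519⌉ = ⌈5720/519⌉ − ⌈5460/519⌉ = 12 − 11 = 1
n=22: ⌈(23·260)/519⌉ − ⌈(22·260)/519⌉ = ⌈5980/519⌉ − ⌈5720/519⌉ = 12 − 12 = 0
n=23: ⌈(24·260)/519⌉ − ⌈(23·260)/519⌉ = ⌈6240/519⌉ − ⌈5980/519⌉ = 13 − 12 = 1
n=24: ⌈(25·260)/519⌉ − ⌈(24·260)/519⌉ = ⌈6500/519⌉ − ⌈6240/519⌉ = 13 − 13 = 0
n=25: ⌈(26·260)/519⌉ − ⌈(25·260)/519⌉ = ⌈6760/519⌉ − ⌈6500/519⌉ = 14 − 13 = 1
n=26: ⌈(27·260)/519⌉ − ⌈(26·260)/519⌉ = ⌈7020/519⌉ − ⌈6760/519⌉ = 14 − 14 = 0
n=27: ⌈(28·260)/519⌉ − ⌈(27·260)/519⌉ = ⌈7280/519⌉ − ⌈7020/519⌉ = 15 − 14 = 1
n=28: ⌈(29·260)/519⌉ − ⌈(28·260)/519⌉ = ⌈7540/519⌉ − ⌈7280/519⌉ = 15 − 15 = 0
n=29: ⌈(30·260)/519⌉ − ⌈(29·260)/519⌉ = ⌈7800/519⌉ − ⌈7540/519⌉ = 16 − 15 = 1
n=30: ⌈(31·260)/519⌉ − ⌈(30·260)/519⌉ = ⌈8060/519⌉ − ⌈7800/519⌉ = 16 − 16 = 0
n=31: ⌈(32·260)/519⌉ − ⌈(31·260)/519⌉ = ⌈8320/519⌉ − ⌈8060/519⌉ = 17 − 16 = 1
n=32: ⌈(33·260)/519⌉ − ⌈(32·260)/519⌉ = ⌈8580/519⌉ − ⌈8320/519⌉ = 17 − 17 = 0
n=33: ⌈(34·260)/519⌉ − ⌈(33·260)/519⌉ = ⌈8840/519⌉ − ⌈8580/519⌉ = 18 − 17 = 1
n=34: ⌈(35·260)/519⌉ − ⌈(34·260)/519⌉ = ⌈9100/519⌉ − ⌈8840/519⌉ = 18 − 18 = 0
n=35: ⌈(36·260)/519⌉ − ⌈(35·260)/519⌉ = ⌈9360/519⌉ − ⌈9100/519⌉ = 19 − 18 = 1
n=36: ⌈(37·260)/519⌉ − ⌈(36·260)/519⌉ = ⌈9620/519⌉ − ⌈9360/519⌉ = 19 − 19 = 0
n=37: ⌈(38·260)/519⌉ − ⌈(37·260)/519⌉ = ⌈9880/519⌉ − ⌈9620/519⌉ = 20 − 19 = 1
n=38: ⌈(39·260)/519⌉ − ⌈(38·260)/519⌉ = ⌈10140/519⌉ − ⌈9880/519⌉ = 20 − 20 = 0
n=39: ⌈(40·260)/519⌉ − ⌈(39·260)/519⌉ = ⌈10400/519⌉ − ⌈10140/519⌉ = 21 − 20 = 1
n=40: ⌈(41·260)/519⌉ − ⌈(40·260)/519⌉ = ⌈10660/519⌉ − ⌈10400/519⌉ = 21 − 21 = 0
n=41: ⌈(42·260)/519⌉ − ⌈(41·260)/519⌉ = ⌈10920/519⌉ − ⌈10660/519⌉ = 22 − 21 = 1
n=42: ⌈(43·260)/519⌉ − ⌈(42·260)/519⌉ = ⌈11180/519⌉ − ⌈10920/519⌉ = 22 − 22 = 0
n=43: ⌈(44·260)/519⌉ − ⌈(43·260)/519⌉ = ⌈11440/519⌉ − ⌈11180/519⌉ = 23 − 22 = 1
n=44: ⌈(45·260)/519⌉ − ⌈(44·260)/519⌉ = ⌈11700/519⌉ − ⌈11440/519⌉ = 23 − 23 = 0
n=45: ⌈(46·260)/519⌉ − ⌈(45·260)/519⌉ = ⌈11960/519⌉ − ⌈11700/519⌉ = 24 − 23 = 1
n=46: ⌈(47·260)/519⌉ − ⌈(46·260)/519⌉ = ⌈12220/519⌉ − ⌈11960/519⌉ = 24 − 24 = 0
n=47: ⌈(48·260)/519⌉ − ⌈(47·260)/519⌉ = ⌈12480/519⌉ − ⌈12220/519⌉ = 25 − 24 = 1
n=48: ⌈(49·260)/519⌉ − ⌈(48·260)/519⌉ = ⌈12740/519⌉ − ⌈12480/519⌉ = 25 − 25 = 0
n=49: ⌈(50·260)/519⌉ − ⌈(49·260)/519⌉ = ⌈13000/519⌉ − ⌈12740/519⌉ = 26 − 25 = 1
n=50: ⌈(51·260)/519⌉ − ⌈(50·260)/519⌉ = ⌈13260/519⌉ − ⌈13000/519⌉ = 26 − 26 = 0
n=51: ⌈(52·260)/519⌉ − ⌈(51·260)/519⌉ = ⌈13520/519⌉ − ⌈13260/519⌉ = 27 − 26 = 1
n=52: ⌈(53·260)/519⌉ − ⌈(52·260)/519⌉ = ⌈13780/519⌉ − ⌈13520/519⌉ = 27 − 27 = 0
n=53: ⌈(54·260)/519⌉ − ⌈(53·260)/519⌉ = ⌈14040/519⌉ − ⌈13780/519⌉ = 28 − 27 = 1
n=54: ⌈(55·260)/519⌉ − ⌈(54·260)/519⌉ = ⌈14300/519⌉ − ⌈14040/519⌉ = 28 − 28 = 0
n=55: ⌈(56·260)/519⌉ − ⌈(55·260)/519⌉ = ⌈14560/519⌉ − ⌈14300/519⌉ = 29 − 28 = 1
n=56: ⌈(57·260)/519⌉ − ⌈(56·260)/519⌉ = ⌈14820/519⌉ − ⌈14560/519⌉ = 29 − 29 = 0
n=57: ⌈(58·260)/519⌉ − ⌈(57·260)/519⌉ = ⌈15080/519⌉ − ⌈14820/519⌉ = 30 − 29 = 1
n=58: ⌈(59·260)/519⌉ − ⌈(58·260)/519⌉ = ⌈15340/519⌉ − ⌈15080/519⌉ = 30 − 30 = 0
n=59: ⌈(60·260)/519⌉ − ⌈(59·260)/519⌉ = ⌈15600/519⌉ − ⌈15340/519⌉ = 31 − 30 = 1
n=60: ⌈(61·260)/519⌉ − ⌈(60·260)/519⌉ = ⌈15860/519⌉ − ⌈15600/519⌉ = 31 − 31 = 0
n=61: ⌈(62·260)/519⌉ − ⌈(61·260)/519⌉ = ⌈16120/519⌉ − ⌈15860/519⌉ = 32 − 31 = 1
n=62: ⌈(63·260)/519⌉ − ⌈(62·260)/519⌉ = ⌈16380/519⌉ − ⌈16120/519⌉ = 32 − 32 = 0
n=63: ⌈(64·260)/519⌉ − ⌈(63·260)/519⌉ = ⌈16640/519⌉ − ⌈16380/519⌉ = 33 − 32 = 1
n=64: ⌈(65·260)/519⌉ − ⌈(64·260)/519⌉ = ⌈16900/519⌉ − ⌈16640/519⌉ = 33 − 33 = 0
n=65: ⌈(66·260)/519⌉ − ⌈(65·260)/519⌉ = ⌈17160/519⌉ − ⌈16900/519⌉ = 34 − 33 = 1
n=66: ⌈(67·260)/519⌉ − ⌈(66·260)/519⌉ = ⌈17420/519⌉ − ⌈17160/519⌉ = 34 − 34 = 0
n=67: ⌈(68·260)/519⌉ − ⌈(67·260)/519⌉ = ⌈17680/519⌉ − ⌈17420/519⌉ = 35 − 34 = 1
n=68: ⌈(69·260)/519⌉ − ⌈(68·260)/519⌉ = ⌈17940/519⌉ − ⌈17680/519⌉ = 35 − 35 = 0
n=69: ⌈(70·260)/519⌉ − ⌈(69·260)/519⌉ = ⌈18200/519⌉ − ⌈17940/519⌉ = 36 − 35 = 1
n=70: ⌈(71·260)/519⌉ − ⌈(70·260)/519⌉ = ⌈18460/519⌉ − ⌈18200/519⌉ = 36 − 36 = 0
n=71: ⌈(72·260)/519⌉ − ⌈(71·260)/519⌉ = ⌈18720/519⌉ − ⌈18460/519⌉ = 37 − 36 = 1
n=72: ⌈(73·260)/519⌉ − ⌈(72·260)/519⌉ = ⌈18980/519⌉ − ⌈18720/519⌉ = 37 − 37 = 0
n=73: ⌈(74·260)/519⌉ − ⌈(73·260)/519⌉ = ⌈19240/519⌉ − ⌈18980/519⌉ = 38 − 37 = 1
n=74: ⌈(75·260)/519⌉ − ⌈(74·260)/519⌉ = ⌈19500/519⌉ − ⌈19240/519⌉ = 38 − 38 = 0
n=75: ⌈(76·260)/519⌉ − ⌈(75·260)/519⌉ = ⌈19760/519⌉ − ⌈19500/519⌉ = 39 − 38 = 1
n=76: ⌈(77·260)/519⌉ − ⌈(76·260)/519⌉ = ⌈20020/519⌉ − ⌈19760/519⌉ = 39 − 39 = 0
n=77: ⌈(78·260)/519⌉ − ⌈(77·260)/519⌉ = ⌈20280/519⌉ − ⌈20020/519⌉ = 40 − 39 = 1
n=78: ⌈(79·260)/519⌉ − ⌈(78·260)/519⌉ = ⌈20540/519⌉ − ⌈20280/519⌉ = 40 − 40 = 0
n=79: ⌈(80·260)/519⌉ − ⌈(79·260)/519⌉ = ⌈20800/519⌉ − ⌈20540/519⌉ = 41 − 40 = 1
n=80: ⌈(81·260)/519⌉ − ⌈(80·260)/519⌉ = ⌈21060/519⌉ − ⌈20800/519⌉ = 41 − 41 = 0
n=81: ⌈(82·260)/519⌉ − ⌈(81·260)/519⌉ = ⌈21320/519⌉ − ⌈21060/519⌉ = 42 − 41 = 1
n=82: ⌈(83·260)/519⌉ − ⌈(82·260)/519⌉ = ⌈21580/519⌉ − ⌈21320/519⌉ = 42 − 42 = 0
n=83: ⌈(84·260)/519⌉ − ⌈(83·260)/519⌉ = ⌈21840/519⌉ − ⌈21580/519⌉ = 43 − 42 = 1
n=84: ⌈(85·260)/519⌉ − ⌈(84·260)/519⌉ = ⌈22100/519⌉ − ⌈21840/519⌉ = 43 − 43 = 0
n=85: ⌈(86·260)/519⌉ − ⌈(85·260)/519⌉ = ⌈22360/519⌉ − ⌈22100/519⌉ = 44 − 43 = 1
n=86: ⌈(87·260)/519⌉ − ⌈(86·260)/519⌉ = ⌈22620/519⌉ − ⌈22360/519⌉ = 44 − 44 = 0
n=87: ⌈(88·260)/519⌉ − ⌈(87·260)/519⌉ = ⌈22880/519⌉ − ⌈22620/519⌉ = 45 − 44 = 1
n=88: ⌈(89·260)/519⌉ − ⌈(88·260)/519⌉ = ⌈23140/519⌉ − ⌈22880/519⌉ = 45 − 45 = 0
n=89: ⌈(90·260)/519⌉ − ⌈(89·260)/519⌉ = ⌈23400/519⌉ − ⌈23140/519⌉ = 46 − 45 = 1
n=90: ⌈(91·260)/519⌉ − ⌈(90·260)/519⌉ = ⌈23660/519⌉ − ⌈23400/519⌉ = 46 − 46 = 0
n=91: ⌈(92·260)/519⌉ − ⌈(91·260)/519⌉ = ⌈23920/519⌉ − ⌈23660/519⌉ = 47 − 46 = 1

11010101010101010101010101010101010101010101010101010101010101010101010101010101010101010101
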